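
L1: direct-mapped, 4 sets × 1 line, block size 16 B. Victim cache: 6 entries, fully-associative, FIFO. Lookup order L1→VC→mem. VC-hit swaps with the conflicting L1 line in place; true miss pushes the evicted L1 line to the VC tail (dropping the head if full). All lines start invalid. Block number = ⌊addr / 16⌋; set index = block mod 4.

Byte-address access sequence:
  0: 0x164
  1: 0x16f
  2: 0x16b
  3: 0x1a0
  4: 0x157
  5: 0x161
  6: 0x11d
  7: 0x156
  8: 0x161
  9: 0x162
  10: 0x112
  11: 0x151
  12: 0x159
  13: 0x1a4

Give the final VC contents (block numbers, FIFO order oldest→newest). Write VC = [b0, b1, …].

VC = [22, 17]

  [0] addr=0x164 blk=22 s=2: MISS | VC []
  [1] addr=0x16f blk=22 s=2: L1-HIT | VC []
  [2] addr=0x16b blk=22 s=2: L1-HIT | VC []
  [3] addr=0x1a0 blk=26 s=2: MISS | VC [22]
  [4] addr=0x157 blk=21 s=1: MISS | VC [22]
  [5] addr=0x161 blk=22 s=2: VC-HIT | VC [26]
  [6] addr=0x11d blk=17 s=1: MISS | VC [26, 21]
  [7] addr=0x156 blk=21 s=1: VC-HIT | VC [26, 17]
  [8] addr=0x161 blk=22 s=2: L1-HIT | VC [26, 17]
  [9] addr=0x162 blk=22 s=2: L1-HIT | VC [26, 17]
  [10] addr=0x112 blk=17 s=1: VC-HIT | VC [26, 21]
  [11] addr=0x151 blk=21 s=1: VC-HIT | VC [26, 17]
  [12] addr=0x159 blk=21 s=1: L1-HIT | VC [26, 17]
  [13] addr=0x1a4 blk=26 s=2: VC-HIT | VC [22, 17]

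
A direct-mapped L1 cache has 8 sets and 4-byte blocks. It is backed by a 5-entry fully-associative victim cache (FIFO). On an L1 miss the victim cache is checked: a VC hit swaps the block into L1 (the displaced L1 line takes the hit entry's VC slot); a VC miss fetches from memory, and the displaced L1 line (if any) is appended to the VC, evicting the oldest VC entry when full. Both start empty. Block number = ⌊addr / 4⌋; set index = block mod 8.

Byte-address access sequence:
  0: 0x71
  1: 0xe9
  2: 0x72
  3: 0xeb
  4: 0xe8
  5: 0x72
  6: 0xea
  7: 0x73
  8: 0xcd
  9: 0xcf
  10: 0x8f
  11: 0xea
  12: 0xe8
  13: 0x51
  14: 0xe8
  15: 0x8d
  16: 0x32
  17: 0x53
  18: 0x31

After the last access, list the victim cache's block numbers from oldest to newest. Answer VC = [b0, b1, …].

0: 0x71 (blk 28, set 4) → MISS  vc=[]
1: 0xe9 (blk 58, set 2) → MISS  vc=[]
2: 0x72 (blk 28, set 4) → L1-HIT  vc=[]
3: 0xeb (blk 58, set 2) → L1-HIT  vc=[]
4: 0xe8 (blk 58, set 2) → L1-HIT  vc=[]
5: 0x72 (blk 28, set 4) → L1-HIT  vc=[]
6: 0xea (blk 58, set 2) → L1-HIT  vc=[]
7: 0x73 (blk 28, set 4) → L1-HIT  vc=[]
8: 0xcd (blk 51, set 3) → MISS  vc=[]
9: 0xcf (blk 51, set 3) → L1-HIT  vc=[]
10: 0x8f (blk 35, set 3) → MISS  vc=[51]
11: 0xea (blk 58, set 2) → L1-HIT  vc=[51]
12: 0xe8 (blk 58, set 2) → L1-HIT  vc=[51]
13: 0x51 (blk 20, set 4) → MISS  vc=[51, 28]
14: 0xe8 (blk 58, set 2) → L1-HIT  vc=[51, 28]
15: 0x8d (blk 35, set 3) → L1-HIT  vc=[51, 28]
16: 0x32 (blk 12, set 4) → MISS  vc=[51, 28, 20]
17: 0x53 (blk 20, set 4) → VC-HIT  vc=[51, 28, 12]
18: 0x31 (blk 12, set 4) → VC-HIT  vc=[51, 28, 20]

VC = [51, 28, 20]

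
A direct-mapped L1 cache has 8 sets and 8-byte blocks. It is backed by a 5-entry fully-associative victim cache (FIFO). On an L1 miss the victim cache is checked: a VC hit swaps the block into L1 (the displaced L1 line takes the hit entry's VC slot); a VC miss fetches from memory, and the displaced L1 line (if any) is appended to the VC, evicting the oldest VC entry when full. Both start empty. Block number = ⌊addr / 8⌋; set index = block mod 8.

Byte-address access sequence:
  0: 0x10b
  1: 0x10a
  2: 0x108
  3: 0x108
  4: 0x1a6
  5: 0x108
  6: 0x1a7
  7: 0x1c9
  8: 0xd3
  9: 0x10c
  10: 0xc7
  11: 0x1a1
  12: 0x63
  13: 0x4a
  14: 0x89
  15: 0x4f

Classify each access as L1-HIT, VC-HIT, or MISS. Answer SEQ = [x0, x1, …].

0: 0x10b (blk 33, set 1) → MISS  vc=[]
1: 0x10a (blk 33, set 1) → L1-HIT  vc=[]
2: 0x108 (blk 33, set 1) → L1-HIT  vc=[]
3: 0x108 (blk 33, set 1) → L1-HIT  vc=[]
4: 0x1a6 (blk 52, set 4) → MISS  vc=[]
5: 0x108 (blk 33, set 1) → L1-HIT  vc=[]
6: 0x1a7 (blk 52, set 4) → L1-HIT  vc=[]
7: 0x1c9 (blk 57, set 1) → MISS  vc=[33]
8: 0xd3 (blk 26, set 2) → MISS  vc=[33]
9: 0x10c (blk 33, set 1) → VC-HIT  vc=[57]
10: 0xc7 (blk 24, set 0) → MISS  vc=[57]
11: 0x1a1 (blk 52, set 4) → L1-HIT  vc=[57]
12: 0x63 (blk 12, set 4) → MISS  vc=[57, 52]
13: 0x4a (blk 9, set 1) → MISS  vc=[57, 52, 33]
14: 0x89 (blk 17, set 1) → MISS  vc=[57, 52, 33, 9]
15: 0x4f (blk 9, set 1) → VC-HIT  vc=[57, 52, 33, 17]

SEQ = [MISS, L1-HIT, L1-HIT, L1-HIT, MISS, L1-HIT, L1-HIT, MISS, MISS, VC-HIT, MISS, L1-HIT, MISS, MISS, MISS, VC-HIT]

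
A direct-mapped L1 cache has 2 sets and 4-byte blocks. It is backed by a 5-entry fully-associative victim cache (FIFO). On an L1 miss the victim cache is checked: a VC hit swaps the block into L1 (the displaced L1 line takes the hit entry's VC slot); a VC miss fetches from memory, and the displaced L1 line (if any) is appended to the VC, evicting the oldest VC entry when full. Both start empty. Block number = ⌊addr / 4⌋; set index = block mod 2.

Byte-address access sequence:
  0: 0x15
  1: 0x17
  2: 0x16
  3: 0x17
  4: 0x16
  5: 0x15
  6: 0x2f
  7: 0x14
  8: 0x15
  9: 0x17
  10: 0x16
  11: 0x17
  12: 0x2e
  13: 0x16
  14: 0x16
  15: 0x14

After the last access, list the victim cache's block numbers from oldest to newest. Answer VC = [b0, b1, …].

VC = [11]

0: 0x15 (blk 5, set 1) → MISS  vc=[]
1: 0x17 (blk 5, set 1) → L1-HIT  vc=[]
2: 0x16 (blk 5, set 1) → L1-HIT  vc=[]
3: 0x17 (blk 5, set 1) → L1-HIT  vc=[]
4: 0x16 (blk 5, set 1) → L1-HIT  vc=[]
5: 0x15 (blk 5, set 1) → L1-HIT  vc=[]
6: 0x2f (blk 11, set 1) → MISS  vc=[5]
7: 0x14 (blk 5, set 1) → VC-HIT  vc=[11]
8: 0x15 (blk 5, set 1) → L1-HIT  vc=[11]
9: 0x17 (blk 5, set 1) → L1-HIT  vc=[11]
10: 0x16 (blk 5, set 1) → L1-HIT  vc=[11]
11: 0x17 (blk 5, set 1) → L1-HIT  vc=[11]
12: 0x2e (blk 11, set 1) → VC-HIT  vc=[5]
13: 0x16 (blk 5, set 1) → VC-HIT  vc=[11]
14: 0x16 (blk 5, set 1) → L1-HIT  vc=[11]
15: 0x14 (blk 5, set 1) → L1-HIT  vc=[11]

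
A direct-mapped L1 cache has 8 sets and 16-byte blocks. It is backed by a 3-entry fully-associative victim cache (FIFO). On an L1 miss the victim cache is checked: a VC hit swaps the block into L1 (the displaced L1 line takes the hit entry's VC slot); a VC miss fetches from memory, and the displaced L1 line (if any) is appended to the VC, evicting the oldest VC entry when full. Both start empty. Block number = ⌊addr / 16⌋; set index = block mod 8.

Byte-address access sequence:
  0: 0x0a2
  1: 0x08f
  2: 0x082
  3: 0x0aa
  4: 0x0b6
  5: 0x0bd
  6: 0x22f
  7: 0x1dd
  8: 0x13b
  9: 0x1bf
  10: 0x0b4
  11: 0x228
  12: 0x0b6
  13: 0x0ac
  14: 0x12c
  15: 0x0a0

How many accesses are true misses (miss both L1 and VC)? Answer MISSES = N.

0: 0xa2 (blk 10, set 2) → MISS  vc=[]
1: 0x8f (blk 8, set 0) → MISS  vc=[]
2: 0x82 (blk 8, set 0) → L1-HIT  vc=[]
3: 0xaa (blk 10, set 2) → L1-HIT  vc=[]
4: 0xb6 (blk 11, set 3) → MISS  vc=[]
5: 0xbd (blk 11, set 3) → L1-HIT  vc=[]
6: 0x22f (blk 34, set 2) → MISS  vc=[10]
7: 0x1dd (blk 29, set 5) → MISS  vc=[10]
8: 0x13b (blk 19, set 3) → MISS  vc=[10, 11]
9: 0x1bf (blk 27, set 3) → MISS  vc=[10, 11, 19]
10: 0xb4 (blk 11, set 3) → VC-HIT  vc=[10, 27, 19]
11: 0x228 (blk 34, set 2) → L1-HIT  vc=[10, 27, 19]
12: 0xb6 (blk 11, set 3) → L1-HIT  vc=[10, 27, 19]
13: 0xac (blk 10, set 2) → VC-HIT  vc=[34, 27, 19]
14: 0x12c (blk 18, set 2) → MISS  vc=[27, 19, 10]
15: 0xa0 (blk 10, set 2) → VC-HIT  vc=[27, 19, 18]

MISSES = 8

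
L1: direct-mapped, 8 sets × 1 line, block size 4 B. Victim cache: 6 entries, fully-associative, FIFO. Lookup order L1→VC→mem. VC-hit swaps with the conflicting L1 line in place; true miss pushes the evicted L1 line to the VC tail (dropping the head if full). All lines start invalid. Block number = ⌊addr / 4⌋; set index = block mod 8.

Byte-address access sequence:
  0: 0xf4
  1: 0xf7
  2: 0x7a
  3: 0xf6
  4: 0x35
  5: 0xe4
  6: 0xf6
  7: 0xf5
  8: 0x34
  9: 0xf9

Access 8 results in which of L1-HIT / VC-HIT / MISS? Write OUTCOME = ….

  [0] addr=0xf4 blk=61 s=5: MISS | VC []
  [1] addr=0xf7 blk=61 s=5: L1-HIT | VC []
  [2] addr=0x7a blk=30 s=6: MISS | VC []
  [3] addr=0xf6 blk=61 s=5: L1-HIT | VC []
  [4] addr=0x35 blk=13 s=5: MISS | VC [61]
  [5] addr=0xe4 blk=57 s=1: MISS | VC [61]
  [6] addr=0xf6 blk=61 s=5: VC-HIT | VC [13]
  [7] addr=0xf5 blk=61 s=5: L1-HIT | VC [13]
  [8] addr=0x34 blk=13 s=5: VC-HIT | VC [61]
  [9] addr=0xf9 blk=62 s=6: MISS | VC [61, 30]

OUTCOME = VC-HIT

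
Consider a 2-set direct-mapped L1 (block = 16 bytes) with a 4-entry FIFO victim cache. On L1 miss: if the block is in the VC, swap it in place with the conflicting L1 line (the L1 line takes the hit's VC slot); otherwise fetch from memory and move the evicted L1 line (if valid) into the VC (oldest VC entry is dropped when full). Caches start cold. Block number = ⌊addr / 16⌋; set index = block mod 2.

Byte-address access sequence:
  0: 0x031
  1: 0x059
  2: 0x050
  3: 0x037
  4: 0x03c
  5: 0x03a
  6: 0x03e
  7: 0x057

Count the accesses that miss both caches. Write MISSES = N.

0: 0x31 (blk 3, set 1) → MISS  vc=[]
1: 0x59 (blk 5, set 1) → MISS  vc=[3]
2: 0x50 (blk 5, set 1) → L1-HIT  vc=[3]
3: 0x37 (blk 3, set 1) → VC-HIT  vc=[5]
4: 0x3c (blk 3, set 1) → L1-HIT  vc=[5]
5: 0x3a (blk 3, set 1) → L1-HIT  vc=[5]
6: 0x3e (blk 3, set 1) → L1-HIT  vc=[5]
7: 0x57 (blk 5, set 1) → VC-HIT  vc=[3]

MISSES = 2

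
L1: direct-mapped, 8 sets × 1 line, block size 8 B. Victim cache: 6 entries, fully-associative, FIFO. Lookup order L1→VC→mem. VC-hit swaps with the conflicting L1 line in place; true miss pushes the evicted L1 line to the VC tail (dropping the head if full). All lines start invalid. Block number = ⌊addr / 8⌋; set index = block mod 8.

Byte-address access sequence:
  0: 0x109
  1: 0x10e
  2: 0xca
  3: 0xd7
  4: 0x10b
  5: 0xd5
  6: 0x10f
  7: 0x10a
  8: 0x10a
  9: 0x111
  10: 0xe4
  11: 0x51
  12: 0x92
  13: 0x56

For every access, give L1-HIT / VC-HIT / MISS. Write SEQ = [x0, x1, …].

  [0] addr=0x109 blk=33 s=1: MISS | VC []
  [1] addr=0x10e blk=33 s=1: L1-HIT | VC []
  [2] addr=0xca blk=25 s=1: MISS | VC [33]
  [3] addr=0xd7 blk=26 s=2: MISS | VC [33]
  [4] addr=0x10b blk=33 s=1: VC-HIT | VC [25]
  [5] addr=0xd5 blk=26 s=2: L1-HIT | VC [25]
  [6] addr=0x10f blk=33 s=1: L1-HIT | VC [25]
  [7] addr=0x10a blk=33 s=1: L1-HIT | VC [25]
  [8] addr=0x10a blk=33 s=1: L1-HIT | VC [25]
  [9] addr=0x111 blk=34 s=2: MISS | VC [25, 26]
  [10] addr=0xe4 blk=28 s=4: MISS | VC [25, 26]
  [11] addr=0x51 blk=10 s=2: MISS | VC [25, 26, 34]
  [12] addr=0x92 blk=18 s=2: MISS | VC [25, 26, 34, 10]
  [13] addr=0x56 blk=10 s=2: VC-HIT | VC [25, 26, 34, 18]

SEQ = [MISS, L1-HIT, MISS, MISS, VC-HIT, L1-HIT, L1-HIT, L1-HIT, L1-HIT, MISS, MISS, MISS, MISS, VC-HIT]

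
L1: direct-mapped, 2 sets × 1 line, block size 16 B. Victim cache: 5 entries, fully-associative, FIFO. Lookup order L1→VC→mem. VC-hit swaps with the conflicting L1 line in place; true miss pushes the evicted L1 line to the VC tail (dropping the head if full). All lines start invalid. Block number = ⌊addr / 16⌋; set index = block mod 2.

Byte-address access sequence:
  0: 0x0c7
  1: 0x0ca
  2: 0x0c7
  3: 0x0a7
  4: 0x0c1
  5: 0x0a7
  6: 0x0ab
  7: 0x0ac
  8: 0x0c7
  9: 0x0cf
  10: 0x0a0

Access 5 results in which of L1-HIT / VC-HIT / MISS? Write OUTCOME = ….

#0 0xc7→b12/s0 MISS; vc=[]
#1 0xca→b12/s0 L1-HIT; vc=[]
#2 0xc7→b12/s0 L1-HIT; vc=[]
#3 0xa7→b10/s0 MISS; vc=[12]
#4 0xc1→b12/s0 VC-HIT; vc=[10]
#5 0xa7→b10/s0 VC-HIT; vc=[12]
#6 0xab→b10/s0 L1-HIT; vc=[12]
#7 0xac→b10/s0 L1-HIT; vc=[12]
#8 0xc7→b12/s0 VC-HIT; vc=[10]
#9 0xcf→b12/s0 L1-HIT; vc=[10]
#10 0xa0→b10/s0 VC-HIT; vc=[12]

OUTCOME = VC-HIT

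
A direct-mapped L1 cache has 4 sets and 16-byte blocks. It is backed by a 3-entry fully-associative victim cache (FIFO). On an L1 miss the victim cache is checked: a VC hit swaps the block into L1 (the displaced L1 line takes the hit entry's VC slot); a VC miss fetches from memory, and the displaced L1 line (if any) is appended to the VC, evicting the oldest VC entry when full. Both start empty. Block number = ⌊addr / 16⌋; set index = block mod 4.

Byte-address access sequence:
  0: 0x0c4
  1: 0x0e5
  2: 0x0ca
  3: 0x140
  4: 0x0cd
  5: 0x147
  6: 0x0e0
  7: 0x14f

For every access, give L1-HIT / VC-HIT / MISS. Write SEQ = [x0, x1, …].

SEQ = [MISS, MISS, L1-HIT, MISS, VC-HIT, VC-HIT, L1-HIT, L1-HIT]

#0 0xc4→b12/s0 MISS; vc=[]
#1 0xe5→b14/s2 MISS; vc=[]
#2 0xca→b12/s0 L1-HIT; vc=[]
#3 0x140→b20/s0 MISS; vc=[12]
#4 0xcd→b12/s0 VC-HIT; vc=[20]
#5 0x147→b20/s0 VC-HIT; vc=[12]
#6 0xe0→b14/s2 L1-HIT; vc=[12]
#7 0x14f→b20/s0 L1-HIT; vc=[12]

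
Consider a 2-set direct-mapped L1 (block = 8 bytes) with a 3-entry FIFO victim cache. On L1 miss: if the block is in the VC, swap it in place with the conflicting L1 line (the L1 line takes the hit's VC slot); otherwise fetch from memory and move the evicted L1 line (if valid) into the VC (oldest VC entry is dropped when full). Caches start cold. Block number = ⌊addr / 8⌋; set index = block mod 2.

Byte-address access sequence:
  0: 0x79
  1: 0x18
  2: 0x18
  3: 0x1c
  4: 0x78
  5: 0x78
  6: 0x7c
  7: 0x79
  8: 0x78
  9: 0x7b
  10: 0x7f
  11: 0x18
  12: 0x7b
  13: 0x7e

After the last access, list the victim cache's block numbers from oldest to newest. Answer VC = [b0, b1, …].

#0 0x79→b15/s1 MISS; vc=[]
#1 0x18→b3/s1 MISS; vc=[15]
#2 0x18→b3/s1 L1-HIT; vc=[15]
#3 0x1c→b3/s1 L1-HIT; vc=[15]
#4 0x78→b15/s1 VC-HIT; vc=[3]
#5 0x78→b15/s1 L1-HIT; vc=[3]
#6 0x7c→b15/s1 L1-HIT; vc=[3]
#7 0x79→b15/s1 L1-HIT; vc=[3]
#8 0x78→b15/s1 L1-HIT; vc=[3]
#9 0x7b→b15/s1 L1-HIT; vc=[3]
#10 0x7f→b15/s1 L1-HIT; vc=[3]
#11 0x18→b3/s1 VC-HIT; vc=[15]
#12 0x7b→b15/s1 VC-HIT; vc=[3]
#13 0x7e→b15/s1 L1-HIT; vc=[3]

VC = [3]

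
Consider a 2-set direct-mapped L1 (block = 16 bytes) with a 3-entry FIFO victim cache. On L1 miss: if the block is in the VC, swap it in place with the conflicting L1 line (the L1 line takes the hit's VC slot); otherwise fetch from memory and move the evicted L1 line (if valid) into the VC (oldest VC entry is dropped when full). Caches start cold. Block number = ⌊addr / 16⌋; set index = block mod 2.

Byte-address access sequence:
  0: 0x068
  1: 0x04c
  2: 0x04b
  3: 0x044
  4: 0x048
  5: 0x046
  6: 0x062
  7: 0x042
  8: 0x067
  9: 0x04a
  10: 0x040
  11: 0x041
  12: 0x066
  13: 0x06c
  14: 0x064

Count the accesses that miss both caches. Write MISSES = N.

  [0] addr=0x68 blk=6 s=0: MISS | VC []
  [1] addr=0x4c blk=4 s=0: MISS | VC [6]
  [2] addr=0x4b blk=4 s=0: L1-HIT | VC [6]
  [3] addr=0x44 blk=4 s=0: L1-HIT | VC [6]
  [4] addr=0x48 blk=4 s=0: L1-HIT | VC [6]
  [5] addr=0x46 blk=4 s=0: L1-HIT | VC [6]
  [6] addr=0x62 blk=6 s=0: VC-HIT | VC [4]
  [7] addr=0x42 blk=4 s=0: VC-HIT | VC [6]
  [8] addr=0x67 blk=6 s=0: VC-HIT | VC [4]
  [9] addr=0x4a blk=4 s=0: VC-HIT | VC [6]
  [10] addr=0x40 blk=4 s=0: L1-HIT | VC [6]
  [11] addr=0x41 blk=4 s=0: L1-HIT | VC [6]
  [12] addr=0x66 blk=6 s=0: VC-HIT | VC [4]
  [13] addr=0x6c blk=6 s=0: L1-HIT | VC [4]
  [14] addr=0x64 blk=6 s=0: L1-HIT | VC [4]

MISSES = 2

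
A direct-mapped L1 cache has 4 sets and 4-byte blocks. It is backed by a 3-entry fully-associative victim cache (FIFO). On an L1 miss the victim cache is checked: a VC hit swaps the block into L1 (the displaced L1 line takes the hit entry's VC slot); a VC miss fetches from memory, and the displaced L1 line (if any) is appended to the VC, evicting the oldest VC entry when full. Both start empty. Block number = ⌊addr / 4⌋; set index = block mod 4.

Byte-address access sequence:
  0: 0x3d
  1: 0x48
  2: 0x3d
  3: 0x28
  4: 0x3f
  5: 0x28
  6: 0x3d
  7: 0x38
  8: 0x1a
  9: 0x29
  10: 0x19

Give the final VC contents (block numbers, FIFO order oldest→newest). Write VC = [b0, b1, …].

0: 0x3d (blk 15, set 3) → MISS  vc=[]
1: 0x48 (blk 18, set 2) → MISS  vc=[]
2: 0x3d (blk 15, set 3) → L1-HIT  vc=[]
3: 0x28 (blk 10, set 2) → MISS  vc=[18]
4: 0x3f (blk 15, set 3) → L1-HIT  vc=[18]
5: 0x28 (blk 10, set 2) → L1-HIT  vc=[18]
6: 0x3d (blk 15, set 3) → L1-HIT  vc=[18]
7: 0x38 (blk 14, set 2) → MISS  vc=[18, 10]
8: 0x1a (blk 6, set 2) → MISS  vc=[18, 10, 14]
9: 0x29 (blk 10, set 2) → VC-HIT  vc=[18, 6, 14]
10: 0x19 (blk 6, set 2) → VC-HIT  vc=[18, 10, 14]

VC = [18, 10, 14]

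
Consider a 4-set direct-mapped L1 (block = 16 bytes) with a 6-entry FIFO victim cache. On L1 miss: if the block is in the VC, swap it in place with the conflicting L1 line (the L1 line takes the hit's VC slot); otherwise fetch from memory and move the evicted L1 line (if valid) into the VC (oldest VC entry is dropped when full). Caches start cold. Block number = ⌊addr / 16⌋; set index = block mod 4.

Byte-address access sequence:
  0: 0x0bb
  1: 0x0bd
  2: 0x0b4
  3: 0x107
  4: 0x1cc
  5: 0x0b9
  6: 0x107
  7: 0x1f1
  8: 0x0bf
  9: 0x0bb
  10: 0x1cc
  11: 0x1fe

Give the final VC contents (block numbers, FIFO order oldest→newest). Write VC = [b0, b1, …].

VC = [16, 11]

0: 0xbb (blk 11, set 3) → MISS  vc=[]
1: 0xbd (blk 11, set 3) → L1-HIT  vc=[]
2: 0xb4 (blk 11, set 3) → L1-HIT  vc=[]
3: 0x107 (blk 16, set 0) → MISS  vc=[]
4: 0x1cc (blk 28, set 0) → MISS  vc=[16]
5: 0xb9 (blk 11, set 3) → L1-HIT  vc=[16]
6: 0x107 (blk 16, set 0) → VC-HIT  vc=[28]
7: 0x1f1 (blk 31, set 3) → MISS  vc=[28, 11]
8: 0xbf (blk 11, set 3) → VC-HIT  vc=[28, 31]
9: 0xbb (blk 11, set 3) → L1-HIT  vc=[28, 31]
10: 0x1cc (blk 28, set 0) → VC-HIT  vc=[16, 31]
11: 0x1fe (blk 31, set 3) → VC-HIT  vc=[16, 11]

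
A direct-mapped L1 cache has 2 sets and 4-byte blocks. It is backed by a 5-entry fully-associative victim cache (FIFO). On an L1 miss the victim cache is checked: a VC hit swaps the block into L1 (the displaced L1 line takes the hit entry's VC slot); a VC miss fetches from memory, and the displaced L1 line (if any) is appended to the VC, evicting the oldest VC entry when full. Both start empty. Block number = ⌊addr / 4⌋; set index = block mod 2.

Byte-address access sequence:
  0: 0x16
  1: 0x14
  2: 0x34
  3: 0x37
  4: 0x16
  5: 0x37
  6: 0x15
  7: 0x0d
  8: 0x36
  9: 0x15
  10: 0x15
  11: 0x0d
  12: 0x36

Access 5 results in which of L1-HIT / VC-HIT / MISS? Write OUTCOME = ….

OUTCOME = VC-HIT

#0 0x16→b5/s1 MISS; vc=[]
#1 0x14→b5/s1 L1-HIT; vc=[]
#2 0x34→b13/s1 MISS; vc=[5]
#3 0x37→b13/s1 L1-HIT; vc=[5]
#4 0x16→b5/s1 VC-HIT; vc=[13]
#5 0x37→b13/s1 VC-HIT; vc=[5]
#6 0x15→b5/s1 VC-HIT; vc=[13]
#7 0xd→b3/s1 MISS; vc=[13,5]
#8 0x36→b13/s1 VC-HIT; vc=[3,5]
#9 0x15→b5/s1 VC-HIT; vc=[3,13]
#10 0x15→b5/s1 L1-HIT; vc=[3,13]
#11 0xd→b3/s1 VC-HIT; vc=[5,13]
#12 0x36→b13/s1 VC-HIT; vc=[5,3]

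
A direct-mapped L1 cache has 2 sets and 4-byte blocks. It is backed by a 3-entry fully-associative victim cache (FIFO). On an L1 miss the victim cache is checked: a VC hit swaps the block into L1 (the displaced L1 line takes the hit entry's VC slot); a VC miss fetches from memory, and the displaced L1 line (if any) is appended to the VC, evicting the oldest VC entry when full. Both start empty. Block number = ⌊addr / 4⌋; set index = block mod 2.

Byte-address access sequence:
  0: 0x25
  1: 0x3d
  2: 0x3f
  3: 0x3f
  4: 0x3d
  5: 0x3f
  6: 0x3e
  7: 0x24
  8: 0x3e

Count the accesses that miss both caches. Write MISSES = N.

MISSES = 2

  [0] addr=0x25 blk=9 s=1: MISS | VC []
  [1] addr=0x3d blk=15 s=1: MISS | VC [9]
  [2] addr=0x3f blk=15 s=1: L1-HIT | VC [9]
  [3] addr=0x3f blk=15 s=1: L1-HIT | VC [9]
  [4] addr=0x3d blk=15 s=1: L1-HIT | VC [9]
  [5] addr=0x3f blk=15 s=1: L1-HIT | VC [9]
  [6] addr=0x3e blk=15 s=1: L1-HIT | VC [9]
  [7] addr=0x24 blk=9 s=1: VC-HIT | VC [15]
  [8] addr=0x3e blk=15 s=1: VC-HIT | VC [9]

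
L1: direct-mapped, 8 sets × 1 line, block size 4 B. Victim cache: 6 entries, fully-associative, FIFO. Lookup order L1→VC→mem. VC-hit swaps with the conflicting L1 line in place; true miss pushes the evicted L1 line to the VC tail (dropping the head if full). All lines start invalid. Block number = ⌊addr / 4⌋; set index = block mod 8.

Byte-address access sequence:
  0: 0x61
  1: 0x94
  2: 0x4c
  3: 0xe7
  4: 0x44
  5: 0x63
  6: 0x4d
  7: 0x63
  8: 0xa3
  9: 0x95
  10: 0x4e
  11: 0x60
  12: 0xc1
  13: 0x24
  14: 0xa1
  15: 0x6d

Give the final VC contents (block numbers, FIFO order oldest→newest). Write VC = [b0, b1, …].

VC = [57, 48, 24, 17, 19]

  [0] addr=0x61 blk=24 s=0: MISS | VC []
  [1] addr=0x94 blk=37 s=5: MISS | VC []
  [2] addr=0x4c blk=19 s=3: MISS | VC []
  [3] addr=0xe7 blk=57 s=1: MISS | VC []
  [4] addr=0x44 blk=17 s=1: MISS | VC [57]
  [5] addr=0x63 blk=24 s=0: L1-HIT | VC [57]
  [6] addr=0x4d blk=19 s=3: L1-HIT | VC [57]
  [7] addr=0x63 blk=24 s=0: L1-HIT | VC [57]
  [8] addr=0xa3 blk=40 s=0: MISS | VC [57, 24]
  [9] addr=0x95 blk=37 s=5: L1-HIT | VC [57, 24]
  [10] addr=0x4e blk=19 s=3: L1-HIT | VC [57, 24]
  [11] addr=0x60 blk=24 s=0: VC-HIT | VC [57, 40]
  [12] addr=0xc1 blk=48 s=0: MISS | VC [57, 40, 24]
  [13] addr=0x24 blk=9 s=1: MISS | VC [57, 40, 24, 17]
  [14] addr=0xa1 blk=40 s=0: VC-HIT | VC [57, 48, 24, 17]
  [15] addr=0x6d blk=27 s=3: MISS | VC [57, 48, 24, 17, 19]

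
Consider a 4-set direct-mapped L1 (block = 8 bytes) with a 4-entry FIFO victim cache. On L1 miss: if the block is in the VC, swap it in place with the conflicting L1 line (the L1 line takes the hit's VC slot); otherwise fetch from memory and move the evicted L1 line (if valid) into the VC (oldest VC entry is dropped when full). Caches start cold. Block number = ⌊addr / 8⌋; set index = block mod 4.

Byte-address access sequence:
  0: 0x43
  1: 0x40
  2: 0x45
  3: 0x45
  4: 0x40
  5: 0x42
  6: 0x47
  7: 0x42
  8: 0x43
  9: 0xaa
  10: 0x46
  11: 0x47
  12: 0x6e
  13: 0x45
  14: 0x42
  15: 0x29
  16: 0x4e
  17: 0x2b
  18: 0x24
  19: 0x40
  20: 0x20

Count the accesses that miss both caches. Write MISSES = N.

  [0] addr=0x43 blk=8 s=0: MISS | VC []
  [1] addr=0x40 blk=8 s=0: L1-HIT | VC []
  [2] addr=0x45 blk=8 s=0: L1-HIT | VC []
  [3] addr=0x45 blk=8 s=0: L1-HIT | VC []
  [4] addr=0x40 blk=8 s=0: L1-HIT | VC []
  [5] addr=0x42 blk=8 s=0: L1-HIT | VC []
  [6] addr=0x47 blk=8 s=0: L1-HIT | VC []
  [7] addr=0x42 blk=8 s=0: L1-HIT | VC []
  [8] addr=0x43 blk=8 s=0: L1-HIT | VC []
  [9] addr=0xaa blk=21 s=1: MISS | VC []
  [10] addr=0x46 blk=8 s=0: L1-HIT | VC []
  [11] addr=0x47 blk=8 s=0: L1-HIT | VC []
  [12] addr=0x6e blk=13 s=1: MISS | VC [21]
  [13] addr=0x45 blk=8 s=0: L1-HIT | VC [21]
  [14] addr=0x42 blk=8 s=0: L1-HIT | VC [21]
  [15] addr=0x29 blk=5 s=1: MISS | VC [21, 13]
  [16] addr=0x4e blk=9 s=1: MISS | VC [21, 13, 5]
  [17] addr=0x2b blk=5 s=1: VC-HIT | VC [21, 13, 9]
  [18] addr=0x24 blk=4 s=0: MISS | VC [21, 13, 9, 8]
  [19] addr=0x40 blk=8 s=0: VC-HIT | VC [21, 13, 9, 4]
  [20] addr=0x20 blk=4 s=0: VC-HIT | VC [21, 13, 9, 8]

MISSES = 6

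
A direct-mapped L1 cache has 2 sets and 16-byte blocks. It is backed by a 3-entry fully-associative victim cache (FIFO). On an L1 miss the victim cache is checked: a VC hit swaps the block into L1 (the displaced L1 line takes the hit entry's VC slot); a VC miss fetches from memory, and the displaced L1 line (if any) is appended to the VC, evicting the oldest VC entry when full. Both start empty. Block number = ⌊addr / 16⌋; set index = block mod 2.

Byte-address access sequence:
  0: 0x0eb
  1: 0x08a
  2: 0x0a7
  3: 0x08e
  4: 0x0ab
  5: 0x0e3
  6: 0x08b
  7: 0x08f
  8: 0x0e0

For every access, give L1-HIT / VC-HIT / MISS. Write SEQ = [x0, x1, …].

SEQ = [MISS, MISS, MISS, VC-HIT, VC-HIT, VC-HIT, VC-HIT, L1-HIT, VC-HIT]

0: 0xeb (blk 14, set 0) → MISS  vc=[]
1: 0x8a (blk 8, set 0) → MISS  vc=[14]
2: 0xa7 (blk 10, set 0) → MISS  vc=[14, 8]
3: 0x8e (blk 8, set 0) → VC-HIT  vc=[14, 10]
4: 0xab (blk 10, set 0) → VC-HIT  vc=[14, 8]
5: 0xe3 (blk 14, set 0) → VC-HIT  vc=[10, 8]
6: 0x8b (blk 8, set 0) → VC-HIT  vc=[10, 14]
7: 0x8f (blk 8, set 0) → L1-HIT  vc=[10, 14]
8: 0xe0 (blk 14, set 0) → VC-HIT  vc=[10, 8]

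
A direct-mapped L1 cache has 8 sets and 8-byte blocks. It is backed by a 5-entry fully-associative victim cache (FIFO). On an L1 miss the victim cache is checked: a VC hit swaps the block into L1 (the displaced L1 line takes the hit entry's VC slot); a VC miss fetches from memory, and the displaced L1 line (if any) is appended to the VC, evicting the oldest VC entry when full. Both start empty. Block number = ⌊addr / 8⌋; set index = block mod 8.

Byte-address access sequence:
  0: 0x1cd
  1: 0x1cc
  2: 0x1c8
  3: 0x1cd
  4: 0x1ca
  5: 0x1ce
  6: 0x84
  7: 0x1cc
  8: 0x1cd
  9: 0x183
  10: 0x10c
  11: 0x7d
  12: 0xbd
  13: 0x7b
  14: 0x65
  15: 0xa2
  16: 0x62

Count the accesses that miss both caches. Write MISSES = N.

  [0] addr=0x1cd blk=57 s=1: MISS | VC []
  [1] addr=0x1cc blk=57 s=1: L1-HIT | VC []
  [2] addr=0x1c8 blk=57 s=1: L1-HIT | VC []
  [3] addr=0x1cd blk=57 s=1: L1-HIT | VC []
  [4] addr=0x1ca blk=57 s=1: L1-HIT | VC []
  [5] addr=0x1ce blk=57 s=1: L1-HIT | VC []
  [6] addr=0x84 blk=16 s=0: MISS | VC []
  [7] addr=0x1cc blk=57 s=1: L1-HIT | VC []
  [8] addr=0x1cd blk=57 s=1: L1-HIT | VC []
  [9] addr=0x183 blk=48 s=0: MISS | VC [16]
  [10] addr=0x10c blk=33 s=1: MISS | VC [16, 57]
  [11] addr=0x7d blk=15 s=7: MISS | VC [16, 57]
  [12] addr=0xbd blk=23 s=7: MISS | VC [16, 57, 15]
  [13] addr=0x7b blk=15 s=7: VC-HIT | VC [16, 57, 23]
  [14] addr=0x65 blk=12 s=4: MISS | VC [16, 57, 23]
  [15] addr=0xa2 blk=20 s=4: MISS | VC [16, 57, 23, 12]
  [16] addr=0x62 blk=12 s=4: VC-HIT | VC [16, 57, 23, 20]

MISSES = 8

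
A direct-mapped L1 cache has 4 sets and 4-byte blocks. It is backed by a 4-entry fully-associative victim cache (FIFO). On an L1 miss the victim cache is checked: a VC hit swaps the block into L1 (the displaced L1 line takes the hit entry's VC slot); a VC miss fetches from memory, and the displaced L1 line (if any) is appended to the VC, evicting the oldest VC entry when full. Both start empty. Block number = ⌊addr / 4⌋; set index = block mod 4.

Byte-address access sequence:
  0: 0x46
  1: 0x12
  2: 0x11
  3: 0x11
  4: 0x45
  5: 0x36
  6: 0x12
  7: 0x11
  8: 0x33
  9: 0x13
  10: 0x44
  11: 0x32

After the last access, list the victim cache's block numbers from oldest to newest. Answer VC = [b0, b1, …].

0: 0x46 (blk 17, set 1) → MISS  vc=[]
1: 0x12 (blk 4, set 0) → MISS  vc=[]
2: 0x11 (blk 4, set 0) → L1-HIT  vc=[]
3: 0x11 (blk 4, set 0) → L1-HIT  vc=[]
4: 0x45 (blk 17, set 1) → L1-HIT  vc=[]
5: 0x36 (blk 13, set 1) → MISS  vc=[17]
6: 0x12 (blk 4, set 0) → L1-HIT  vc=[17]
7: 0x11 (blk 4, set 0) → L1-HIT  vc=[17]
8: 0x33 (blk 12, set 0) → MISS  vc=[17, 4]
9: 0x13 (blk 4, set 0) → VC-HIT  vc=[17, 12]
10: 0x44 (blk 17, set 1) → VC-HIT  vc=[13, 12]
11: 0x32 (blk 12, set 0) → VC-HIT  vc=[13, 4]

VC = [13, 4]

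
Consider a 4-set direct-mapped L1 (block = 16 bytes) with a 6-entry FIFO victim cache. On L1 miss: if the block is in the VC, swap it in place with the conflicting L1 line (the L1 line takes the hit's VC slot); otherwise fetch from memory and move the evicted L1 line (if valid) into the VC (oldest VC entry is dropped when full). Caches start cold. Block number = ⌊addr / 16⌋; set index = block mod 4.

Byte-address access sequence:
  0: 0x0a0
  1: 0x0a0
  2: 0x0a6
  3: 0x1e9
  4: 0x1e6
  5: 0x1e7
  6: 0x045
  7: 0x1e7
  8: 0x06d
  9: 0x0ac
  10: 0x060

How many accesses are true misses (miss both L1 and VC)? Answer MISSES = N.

  [0] addr=0xa0 blk=10 s=2: MISS | VC []
  [1] addr=0xa0 blk=10 s=2: L1-HIT | VC []
  [2] addr=0xa6 blk=10 s=2: L1-HIT | VC []
  [3] addr=0x1e9 blk=30 s=2: MISS | VC [10]
  [4] addr=0x1e6 blk=30 s=2: L1-HIT | VC [10]
  [5] addr=0x1e7 blk=30 s=2: L1-HIT | VC [10]
  [6] addr=0x45 blk=4 s=0: MISS | VC [10]
  [7] addr=0x1e7 blk=30 s=2: L1-HIT | VC [10]
  [8] addr=0x6d blk=6 s=2: MISS | VC [10, 30]
  [9] addr=0xac blk=10 s=2: VC-HIT | VC [6, 30]
  [10] addr=0x60 blk=6 s=2: VC-HIT | VC [10, 30]

MISSES = 4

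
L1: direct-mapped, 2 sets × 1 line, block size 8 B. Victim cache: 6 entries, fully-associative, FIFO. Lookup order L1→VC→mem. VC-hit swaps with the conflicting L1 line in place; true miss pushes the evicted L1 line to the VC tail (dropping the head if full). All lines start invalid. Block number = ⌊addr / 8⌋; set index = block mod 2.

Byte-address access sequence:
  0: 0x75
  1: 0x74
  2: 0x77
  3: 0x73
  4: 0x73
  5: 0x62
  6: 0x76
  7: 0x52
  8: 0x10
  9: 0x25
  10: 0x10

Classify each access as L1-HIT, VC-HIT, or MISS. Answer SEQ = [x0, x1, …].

SEQ = [MISS, L1-HIT, L1-HIT, L1-HIT, L1-HIT, MISS, VC-HIT, MISS, MISS, MISS, VC-HIT]

0: 0x75 (blk 14, set 0) → MISS  vc=[]
1: 0x74 (blk 14, set 0) → L1-HIT  vc=[]
2: 0x77 (blk 14, set 0) → L1-HIT  vc=[]
3: 0x73 (blk 14, set 0) → L1-HIT  vc=[]
4: 0x73 (blk 14, set 0) → L1-HIT  vc=[]
5: 0x62 (blk 12, set 0) → MISS  vc=[14]
6: 0x76 (blk 14, set 0) → VC-HIT  vc=[12]
7: 0x52 (blk 10, set 0) → MISS  vc=[12, 14]
8: 0x10 (blk 2, set 0) → MISS  vc=[12, 14, 10]
9: 0x25 (blk 4, set 0) → MISS  vc=[12, 14, 10, 2]
10: 0x10 (blk 2, set 0) → VC-HIT  vc=[12, 14, 10, 4]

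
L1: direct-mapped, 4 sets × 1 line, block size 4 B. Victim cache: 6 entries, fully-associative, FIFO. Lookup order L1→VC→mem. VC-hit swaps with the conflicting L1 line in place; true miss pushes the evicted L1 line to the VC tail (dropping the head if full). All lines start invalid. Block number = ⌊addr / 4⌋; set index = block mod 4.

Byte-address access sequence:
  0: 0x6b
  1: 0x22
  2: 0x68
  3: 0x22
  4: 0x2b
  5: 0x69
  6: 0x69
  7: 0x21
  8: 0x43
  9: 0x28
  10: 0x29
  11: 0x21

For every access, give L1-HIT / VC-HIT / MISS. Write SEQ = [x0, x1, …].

SEQ = [MISS, MISS, L1-HIT, L1-HIT, MISS, VC-HIT, L1-HIT, L1-HIT, MISS, VC-HIT, L1-HIT, VC-HIT]

#0 0x6b→b26/s2 MISS; vc=[]
#1 0x22→b8/s0 MISS; vc=[]
#2 0x68→b26/s2 L1-HIT; vc=[]
#3 0x22→b8/s0 L1-HIT; vc=[]
#4 0x2b→b10/s2 MISS; vc=[26]
#5 0x69→b26/s2 VC-HIT; vc=[10]
#6 0x69→b26/s2 L1-HIT; vc=[10]
#7 0x21→b8/s0 L1-HIT; vc=[10]
#8 0x43→b16/s0 MISS; vc=[10,8]
#9 0x28→b10/s2 VC-HIT; vc=[26,8]
#10 0x29→b10/s2 L1-HIT; vc=[26,8]
#11 0x21→b8/s0 VC-HIT; vc=[26,16]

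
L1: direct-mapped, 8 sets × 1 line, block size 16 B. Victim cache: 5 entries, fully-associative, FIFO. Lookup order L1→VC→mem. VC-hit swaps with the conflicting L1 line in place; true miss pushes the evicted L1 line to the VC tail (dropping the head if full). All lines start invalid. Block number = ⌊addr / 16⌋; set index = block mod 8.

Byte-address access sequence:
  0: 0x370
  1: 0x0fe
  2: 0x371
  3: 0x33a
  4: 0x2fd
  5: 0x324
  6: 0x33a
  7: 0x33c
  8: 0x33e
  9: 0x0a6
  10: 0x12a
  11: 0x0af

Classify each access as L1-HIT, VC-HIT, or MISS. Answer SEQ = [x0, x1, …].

0: 0x370 (blk 55, set 7) → MISS  vc=[]
1: 0xfe (blk 15, set 7) → MISS  vc=[55]
2: 0x371 (blk 55, set 7) → VC-HIT  vc=[15]
3: 0x33a (blk 51, set 3) → MISS  vc=[15]
4: 0x2fd (blk 47, set 7) → MISS  vc=[15, 55]
5: 0x324 (blk 50, set 2) → MISS  vc=[15, 55]
6: 0x33a (blk 51, set 3) → L1-HIT  vc=[15, 55]
7: 0x33c (blk 51, set 3) → L1-HIT  vc=[15, 55]
8: 0x33e (blk 51, set 3) → L1-HIT  vc=[15, 55]
9: 0xa6 (blk 10, set 2) → MISS  vc=[15, 55, 50]
10: 0x12a (blk 18, set 2) → MISS  vc=[15, 55, 50, 10]
11: 0xaf (blk 10, set 2) → VC-HIT  vc=[15, 55, 50, 18]

SEQ = [MISS, MISS, VC-HIT, MISS, MISS, MISS, L1-HIT, L1-HIT, L1-HIT, MISS, MISS, VC-HIT]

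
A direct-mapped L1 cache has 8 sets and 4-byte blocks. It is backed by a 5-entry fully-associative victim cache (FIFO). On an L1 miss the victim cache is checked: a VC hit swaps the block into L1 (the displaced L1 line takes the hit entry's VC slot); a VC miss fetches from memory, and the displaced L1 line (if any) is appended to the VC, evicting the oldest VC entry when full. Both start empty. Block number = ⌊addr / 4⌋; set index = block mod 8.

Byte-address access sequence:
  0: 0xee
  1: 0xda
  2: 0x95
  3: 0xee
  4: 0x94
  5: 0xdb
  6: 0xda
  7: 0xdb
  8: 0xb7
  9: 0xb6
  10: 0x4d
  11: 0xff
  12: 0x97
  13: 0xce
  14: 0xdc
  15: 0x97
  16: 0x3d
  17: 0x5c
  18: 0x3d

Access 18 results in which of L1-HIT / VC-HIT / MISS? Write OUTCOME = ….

OUTCOME = VC-HIT

0: 0xee (blk 59, set 3) → MISS  vc=[]
1: 0xda (blk 54, set 6) → MISS  vc=[]
2: 0x95 (blk 37, set 5) → MISS  vc=[]
3: 0xee (blk 59, set 3) → L1-HIT  vc=[]
4: 0x94 (blk 37, set 5) → L1-HIT  vc=[]
5: 0xdb (blk 54, set 6) → L1-HIT  vc=[]
6: 0xda (blk 54, set 6) → L1-HIT  vc=[]
7: 0xdb (blk 54, set 6) → L1-HIT  vc=[]
8: 0xb7 (blk 45, set 5) → MISS  vc=[37]
9: 0xb6 (blk 45, set 5) → L1-HIT  vc=[37]
10: 0x4d (blk 19, set 3) → MISS  vc=[37, 59]
11: 0xff (blk 63, set 7) → MISS  vc=[37, 59]
12: 0x97 (blk 37, set 5) → VC-HIT  vc=[45, 59]
13: 0xce (blk 51, set 3) → MISS  vc=[45, 59, 19]
14: 0xdc (blk 55, set 7) → MISS  vc=[45, 59, 19, 63]
15: 0x97 (blk 37, set 5) → L1-HIT  vc=[45, 59, 19, 63]
16: 0x3d (blk 15, set 7) → MISS  vc=[45, 59, 19, 63, 55]
17: 0x5c (blk 23, set 7) → MISS  vc=[59, 19, 63, 55, 15]
18: 0x3d (blk 15, set 7) → VC-HIT  vc=[59, 19, 63, 55, 23]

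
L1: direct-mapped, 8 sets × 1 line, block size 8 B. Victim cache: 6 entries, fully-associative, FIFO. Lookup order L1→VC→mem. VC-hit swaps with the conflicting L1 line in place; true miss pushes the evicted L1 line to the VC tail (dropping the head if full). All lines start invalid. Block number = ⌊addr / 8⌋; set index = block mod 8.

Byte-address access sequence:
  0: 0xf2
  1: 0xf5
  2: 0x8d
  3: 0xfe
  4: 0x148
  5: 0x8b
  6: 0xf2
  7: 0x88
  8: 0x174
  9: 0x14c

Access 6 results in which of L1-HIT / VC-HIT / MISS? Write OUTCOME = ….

OUTCOME = L1-HIT

  [0] addr=0xf2 blk=30 s=6: MISS | VC []
  [1] addr=0xf5 blk=30 s=6: L1-HIT | VC []
  [2] addr=0x8d blk=17 s=1: MISS | VC []
  [3] addr=0xfe blk=31 s=7: MISS | VC []
  [4] addr=0x148 blk=41 s=1: MISS | VC [17]
  [5] addr=0x8b blk=17 s=1: VC-HIT | VC [41]
  [6] addr=0xf2 blk=30 s=6: L1-HIT | VC [41]
  [7] addr=0x88 blk=17 s=1: L1-HIT | VC [41]
  [8] addr=0x174 blk=46 s=6: MISS | VC [41, 30]
  [9] addr=0x14c blk=41 s=1: VC-HIT | VC [17, 30]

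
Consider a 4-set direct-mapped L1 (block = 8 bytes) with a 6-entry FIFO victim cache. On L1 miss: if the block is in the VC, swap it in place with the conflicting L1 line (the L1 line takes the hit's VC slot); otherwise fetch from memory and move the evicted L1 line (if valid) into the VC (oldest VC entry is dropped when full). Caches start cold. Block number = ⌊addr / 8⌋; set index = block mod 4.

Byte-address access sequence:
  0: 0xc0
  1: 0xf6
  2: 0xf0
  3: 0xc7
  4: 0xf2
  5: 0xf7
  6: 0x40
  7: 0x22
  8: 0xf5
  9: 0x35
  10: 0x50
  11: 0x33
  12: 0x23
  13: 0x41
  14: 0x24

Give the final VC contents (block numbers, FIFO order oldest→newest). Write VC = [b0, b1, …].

VC = [24, 8, 30, 10]

  [0] addr=0xc0 blk=24 s=0: MISS | VC []
  [1] addr=0xf6 blk=30 s=2: MISS | VC []
  [2] addr=0xf0 blk=30 s=2: L1-HIT | VC []
  [3] addr=0xc7 blk=24 s=0: L1-HIT | VC []
  [4] addr=0xf2 blk=30 s=2: L1-HIT | VC []
  [5] addr=0xf7 blk=30 s=2: L1-HIT | VC []
  [6] addr=0x40 blk=8 s=0: MISS | VC [24]
  [7] addr=0x22 blk=4 s=0: MISS | VC [24, 8]
  [8] addr=0xf5 blk=30 s=2: L1-HIT | VC [24, 8]
  [9] addr=0x35 blk=6 s=2: MISS | VC [24, 8, 30]
  [10] addr=0x50 blk=10 s=2: MISS | VC [24, 8, 30, 6]
  [11] addr=0x33 blk=6 s=2: VC-HIT | VC [24, 8, 30, 10]
  [12] addr=0x23 blk=4 s=0: L1-HIT | VC [24, 8, 30, 10]
  [13] addr=0x41 blk=8 s=0: VC-HIT | VC [24, 4, 30, 10]
  [14] addr=0x24 blk=4 s=0: VC-HIT | VC [24, 8, 30, 10]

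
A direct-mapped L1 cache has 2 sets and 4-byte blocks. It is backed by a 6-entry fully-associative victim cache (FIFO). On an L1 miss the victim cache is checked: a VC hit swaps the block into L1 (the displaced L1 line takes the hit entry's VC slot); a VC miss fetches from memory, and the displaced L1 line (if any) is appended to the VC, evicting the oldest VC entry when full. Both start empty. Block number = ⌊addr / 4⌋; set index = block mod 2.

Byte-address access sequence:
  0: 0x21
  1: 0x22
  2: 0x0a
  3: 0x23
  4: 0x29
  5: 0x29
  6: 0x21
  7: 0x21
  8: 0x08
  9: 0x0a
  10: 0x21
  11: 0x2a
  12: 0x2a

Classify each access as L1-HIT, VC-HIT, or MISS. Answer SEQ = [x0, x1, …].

  [0] addr=0x21 blk=8 s=0: MISS | VC []
  [1] addr=0x22 blk=8 s=0: L1-HIT | VC []
  [2] addr=0xa blk=2 s=0: MISS | VC [8]
  [3] addr=0x23 blk=8 s=0: VC-HIT | VC [2]
  [4] addr=0x29 blk=10 s=0: MISS | VC [2, 8]
  [5] addr=0x29 blk=10 s=0: L1-HIT | VC [2, 8]
  [6] addr=0x21 blk=8 s=0: VC-HIT | VC [2, 10]
  [7] addr=0x21 blk=8 s=0: L1-HIT | VC [2, 10]
  [8] addr=0x8 blk=2 s=0: VC-HIT | VC [8, 10]
  [9] addr=0xa blk=2 s=0: L1-HIT | VC [8, 10]
  [10] addr=0x21 blk=8 s=0: VC-HIT | VC [2, 10]
  [11] addr=0x2a blk=10 s=0: VC-HIT | VC [2, 8]
  [12] addr=0x2a blk=10 s=0: L1-HIT | VC [2, 8]

SEQ = [MISS, L1-HIT, MISS, VC-HIT, MISS, L1-HIT, VC-HIT, L1-HIT, VC-HIT, L1-HIT, VC-HIT, VC-HIT, L1-HIT]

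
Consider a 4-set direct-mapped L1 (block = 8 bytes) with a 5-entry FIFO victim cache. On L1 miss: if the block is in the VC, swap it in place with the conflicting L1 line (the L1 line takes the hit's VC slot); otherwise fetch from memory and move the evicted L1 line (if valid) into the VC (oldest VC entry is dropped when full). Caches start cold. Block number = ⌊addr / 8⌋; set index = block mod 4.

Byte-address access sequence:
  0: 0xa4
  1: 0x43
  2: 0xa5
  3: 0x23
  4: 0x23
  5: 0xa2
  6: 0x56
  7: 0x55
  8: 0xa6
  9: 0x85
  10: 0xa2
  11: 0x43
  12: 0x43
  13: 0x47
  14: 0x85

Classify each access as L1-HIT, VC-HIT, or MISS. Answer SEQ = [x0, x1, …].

SEQ = [MISS, MISS, VC-HIT, MISS, L1-HIT, VC-HIT, MISS, L1-HIT, L1-HIT, MISS, VC-HIT, VC-HIT, L1-HIT, L1-HIT, VC-HIT]

#0 0xa4→b20/s0 MISS; vc=[]
#1 0x43→b8/s0 MISS; vc=[20]
#2 0xa5→b20/s0 VC-HIT; vc=[8]
#3 0x23→b4/s0 MISS; vc=[8,20]
#4 0x23→b4/s0 L1-HIT; vc=[8,20]
#5 0xa2→b20/s0 VC-HIT; vc=[8,4]
#6 0x56→b10/s2 MISS; vc=[8,4]
#7 0x55→b10/s2 L1-HIT; vc=[8,4]
#8 0xa6→b20/s0 L1-HIT; vc=[8,4]
#9 0x85→b16/s0 MISS; vc=[8,4,20]
#10 0xa2→b20/s0 VC-HIT; vc=[8,4,16]
#11 0x43→b8/s0 VC-HIT; vc=[20,4,16]
#12 0x43→b8/s0 L1-HIT; vc=[20,4,16]
#13 0x47→b8/s0 L1-HIT; vc=[20,4,16]
#14 0x85→b16/s0 VC-HIT; vc=[20,4,8]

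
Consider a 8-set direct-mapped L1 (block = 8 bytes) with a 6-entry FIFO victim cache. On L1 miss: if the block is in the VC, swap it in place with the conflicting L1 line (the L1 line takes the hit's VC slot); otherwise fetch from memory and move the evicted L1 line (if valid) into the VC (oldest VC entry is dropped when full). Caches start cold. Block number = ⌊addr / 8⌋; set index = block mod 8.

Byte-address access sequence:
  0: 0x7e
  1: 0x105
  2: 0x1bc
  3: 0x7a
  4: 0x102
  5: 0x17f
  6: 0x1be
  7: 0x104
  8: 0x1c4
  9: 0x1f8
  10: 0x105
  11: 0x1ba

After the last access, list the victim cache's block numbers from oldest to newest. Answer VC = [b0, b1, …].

VC = [47, 15, 56, 63]

0: 0x7e (blk 15, set 7) → MISS  vc=[]
1: 0x105 (blk 32, set 0) → MISS  vc=[]
2: 0x1bc (blk 55, set 7) → MISS  vc=[15]
3: 0x7a (blk 15, set 7) → VC-HIT  vc=[55]
4: 0x102 (blk 32, set 0) → L1-HIT  vc=[55]
5: 0x17f (blk 47, set 7) → MISS  vc=[55, 15]
6: 0x1be (blk 55, set 7) → VC-HIT  vc=[47, 15]
7: 0x104 (blk 32, set 0) → L1-HIT  vc=[47, 15]
8: 0x1c4 (blk 56, set 0) → MISS  vc=[47, 15, 32]
9: 0x1f8 (blk 63, set 7) → MISS  vc=[47, 15, 32, 55]
10: 0x105 (blk 32, set 0) → VC-HIT  vc=[47, 15, 56, 55]
11: 0x1ba (blk 55, set 7) → VC-HIT  vc=[47, 15, 56, 63]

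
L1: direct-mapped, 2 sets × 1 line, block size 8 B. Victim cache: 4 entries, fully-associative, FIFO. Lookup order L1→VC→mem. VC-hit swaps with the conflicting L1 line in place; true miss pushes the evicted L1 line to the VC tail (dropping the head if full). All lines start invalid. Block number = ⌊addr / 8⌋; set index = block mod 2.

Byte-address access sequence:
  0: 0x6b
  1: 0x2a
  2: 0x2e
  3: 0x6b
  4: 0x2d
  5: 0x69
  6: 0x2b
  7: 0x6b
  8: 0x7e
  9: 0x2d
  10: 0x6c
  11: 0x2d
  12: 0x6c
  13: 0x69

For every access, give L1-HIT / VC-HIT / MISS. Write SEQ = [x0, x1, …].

SEQ = [MISS, MISS, L1-HIT, VC-HIT, VC-HIT, VC-HIT, VC-HIT, VC-HIT, MISS, VC-HIT, VC-HIT, VC-HIT, VC-HIT, L1-HIT]

#0 0x6b→b13/s1 MISS; vc=[]
#1 0x2a→b5/s1 MISS; vc=[13]
#2 0x2e→b5/s1 L1-HIT; vc=[13]
#3 0x6b→b13/s1 VC-HIT; vc=[5]
#4 0x2d→b5/s1 VC-HIT; vc=[13]
#5 0x69→b13/s1 VC-HIT; vc=[5]
#6 0x2b→b5/s1 VC-HIT; vc=[13]
#7 0x6b→b13/s1 VC-HIT; vc=[5]
#8 0x7e→b15/s1 MISS; vc=[5,13]
#9 0x2d→b5/s1 VC-HIT; vc=[15,13]
#10 0x6c→b13/s1 VC-HIT; vc=[15,5]
#11 0x2d→b5/s1 VC-HIT; vc=[15,13]
#12 0x6c→b13/s1 VC-HIT; vc=[15,5]
#13 0x69→b13/s1 L1-HIT; vc=[15,5]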